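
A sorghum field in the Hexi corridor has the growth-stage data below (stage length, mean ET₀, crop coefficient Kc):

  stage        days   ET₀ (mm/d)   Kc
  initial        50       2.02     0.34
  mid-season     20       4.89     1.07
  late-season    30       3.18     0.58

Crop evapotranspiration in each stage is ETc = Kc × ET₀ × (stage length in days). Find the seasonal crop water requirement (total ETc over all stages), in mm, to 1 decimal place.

194.3 mm

initial: 0.34 × 2.02 × 50 = 34.34 mm
mid-season: 1.07 × 4.89 × 20 = 104.65 mm
late-season: 0.58 × 3.18 × 30 = 55.33 mm
Seasonal total = 194.32 mm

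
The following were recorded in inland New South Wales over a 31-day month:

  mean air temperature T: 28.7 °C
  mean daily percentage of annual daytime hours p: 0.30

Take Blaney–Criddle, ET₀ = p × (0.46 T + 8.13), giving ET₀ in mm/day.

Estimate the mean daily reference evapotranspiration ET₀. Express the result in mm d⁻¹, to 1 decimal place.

ET₀ = 0.30 × (0.46 × 28.7 + 8.13) = 0.30 × 21.332 = 6.3996 mm/d

6.4 mm d⁻¹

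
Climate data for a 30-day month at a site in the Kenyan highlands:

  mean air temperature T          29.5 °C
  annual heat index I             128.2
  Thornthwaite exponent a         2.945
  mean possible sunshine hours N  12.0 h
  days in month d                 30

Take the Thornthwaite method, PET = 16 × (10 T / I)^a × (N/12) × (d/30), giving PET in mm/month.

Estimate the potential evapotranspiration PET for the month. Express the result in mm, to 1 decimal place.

10T/I = 10 × 29.5 / 128.2 = 2.3011
(10T/I)^a = 2.3011^2.945 = 11.6386
Uncorrected PET = 16 × 11.6386 = 186.218 mm
Correction = (N/12)(d/30) = (12.0/12)(30/30) = 1.0000
PET = 186.218 × 1.0000 = 186.218 mm/month

186.2 mm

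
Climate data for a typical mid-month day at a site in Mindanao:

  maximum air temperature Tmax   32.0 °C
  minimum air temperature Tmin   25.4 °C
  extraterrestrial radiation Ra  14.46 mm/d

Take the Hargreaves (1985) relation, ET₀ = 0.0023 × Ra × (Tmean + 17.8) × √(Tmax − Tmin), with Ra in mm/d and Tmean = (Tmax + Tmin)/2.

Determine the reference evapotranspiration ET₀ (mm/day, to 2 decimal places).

3.97 mm/day

Tmean = (32.0 + 25.4)/2 = 28.70 °C
ET₀ = 0.0023 × 14.46 × (28.70 + 17.8) × √6.6 = 0.0023 × 14.46 × 46.50 × 2.5690 = 3.9730 mm/d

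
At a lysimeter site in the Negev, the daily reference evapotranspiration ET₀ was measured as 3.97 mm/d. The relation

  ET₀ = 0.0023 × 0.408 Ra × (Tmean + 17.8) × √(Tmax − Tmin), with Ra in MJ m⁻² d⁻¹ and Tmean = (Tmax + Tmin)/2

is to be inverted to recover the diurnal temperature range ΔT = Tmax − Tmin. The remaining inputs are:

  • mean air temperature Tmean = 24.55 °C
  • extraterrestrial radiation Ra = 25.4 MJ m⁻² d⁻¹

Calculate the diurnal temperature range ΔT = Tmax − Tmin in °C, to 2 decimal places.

√ΔT = ET₀ / [0.0023 × 0.408 × Ra × (Tmean+17.8)] = 3.97 / (0.0023 × 10.3632 × 42.35) = 3.9329
ΔT = 3.9329² = 15.468 °C

15.47 °C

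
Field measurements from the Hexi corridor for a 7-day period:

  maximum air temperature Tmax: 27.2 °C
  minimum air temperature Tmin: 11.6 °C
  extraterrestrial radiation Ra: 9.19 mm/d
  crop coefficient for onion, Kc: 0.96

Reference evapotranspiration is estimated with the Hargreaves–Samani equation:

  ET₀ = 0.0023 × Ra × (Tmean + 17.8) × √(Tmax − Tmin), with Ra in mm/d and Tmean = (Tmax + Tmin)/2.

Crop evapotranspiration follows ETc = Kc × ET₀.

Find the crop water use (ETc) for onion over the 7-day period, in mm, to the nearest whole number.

Tmean = (27.2 + 11.6)/2 = 19.40 °C
ET₀ = 0.0023 × 9.19 × (19.40 + 17.8) × √15.6 = 0.0023 × 9.19 × 37.20 × 3.9497 = 3.1056 mm/d
ETc = Kc × ET₀ = 0.96 × 3.1056 = 2.9814 mm/d
Over 7 days: 2.9814 × 7 = 20.870 mm

21 mm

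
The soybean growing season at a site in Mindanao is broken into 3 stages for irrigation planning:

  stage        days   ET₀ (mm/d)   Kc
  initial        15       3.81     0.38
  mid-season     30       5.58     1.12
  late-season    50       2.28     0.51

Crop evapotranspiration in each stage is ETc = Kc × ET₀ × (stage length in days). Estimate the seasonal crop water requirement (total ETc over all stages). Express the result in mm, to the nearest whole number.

267 mm

initial: 0.38 × 3.81 × 15 = 21.72 mm
mid-season: 1.12 × 5.58 × 30 = 187.49 mm
late-season: 0.51 × 2.28 × 50 = 58.14 mm
Seasonal total = 267.35 mm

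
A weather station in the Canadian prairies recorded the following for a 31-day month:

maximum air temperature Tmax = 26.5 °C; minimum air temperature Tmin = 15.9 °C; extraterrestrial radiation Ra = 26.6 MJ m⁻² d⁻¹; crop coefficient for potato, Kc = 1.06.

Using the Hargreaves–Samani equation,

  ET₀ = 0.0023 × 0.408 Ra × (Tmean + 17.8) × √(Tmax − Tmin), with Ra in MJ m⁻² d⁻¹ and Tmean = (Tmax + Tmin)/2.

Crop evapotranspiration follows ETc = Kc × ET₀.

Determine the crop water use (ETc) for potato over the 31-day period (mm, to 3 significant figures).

104 mm

Tmean = (26.5 + 15.9)/2 = 21.20 °C
0.408 Ra = 0.408 × 26.6 = 10.8528 mm/d equivalent
ET₀ = 0.0023 × 10.8528 × (21.20 + 17.8) × √10.6 = 0.0023 × 10.8528 × 39.00 × 3.2558 = 3.1695 mm/d
ETc = Kc × ET₀ = 1.06 × 3.1695 = 3.3597 mm/d
Over 31 days: 3.3597 × 31 = 104.151 mm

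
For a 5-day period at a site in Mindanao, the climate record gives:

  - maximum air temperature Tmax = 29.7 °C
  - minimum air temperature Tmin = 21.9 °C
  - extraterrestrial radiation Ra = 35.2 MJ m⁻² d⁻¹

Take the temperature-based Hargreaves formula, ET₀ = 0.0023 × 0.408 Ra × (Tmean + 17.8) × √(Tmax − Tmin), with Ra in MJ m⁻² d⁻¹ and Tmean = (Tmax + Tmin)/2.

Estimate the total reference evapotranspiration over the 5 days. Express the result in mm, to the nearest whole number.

20 mm

Tmean = (29.7 + 21.9)/2 = 25.80 °C
0.408 Ra = 0.408 × 35.2 = 14.3616 mm/d equivalent
ET₀ = 0.0023 × 14.3616 × (25.80 + 17.8) × √7.8 = 0.0023 × 14.3616 × 43.60 × 2.7928 = 4.0221 mm/d
Over 5 days: 4.0221 × 5 = 20.111 mm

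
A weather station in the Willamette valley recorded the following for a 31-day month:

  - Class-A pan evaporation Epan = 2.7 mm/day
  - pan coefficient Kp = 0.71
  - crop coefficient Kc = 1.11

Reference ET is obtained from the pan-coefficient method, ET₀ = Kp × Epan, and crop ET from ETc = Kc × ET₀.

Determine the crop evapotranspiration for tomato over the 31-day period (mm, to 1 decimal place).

ET₀ = 0.71 × 2.7 = 1.9170 mm/d
ETc = Kc × ET₀ = 1.11 × 1.9170 = 2.1279 mm/d
Over 31 days: 2.1279 × 31 = 65.965 mm

66.0 mm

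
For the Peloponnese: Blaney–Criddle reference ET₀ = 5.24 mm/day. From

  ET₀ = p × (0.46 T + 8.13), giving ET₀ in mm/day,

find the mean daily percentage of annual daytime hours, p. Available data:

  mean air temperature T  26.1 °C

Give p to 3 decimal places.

p = ET₀ / (0.46 T + 8.13) = 5.24 / (0.46 × 26.1 + 8.13) = 5.24 / 20.136 = 0.2602

0.260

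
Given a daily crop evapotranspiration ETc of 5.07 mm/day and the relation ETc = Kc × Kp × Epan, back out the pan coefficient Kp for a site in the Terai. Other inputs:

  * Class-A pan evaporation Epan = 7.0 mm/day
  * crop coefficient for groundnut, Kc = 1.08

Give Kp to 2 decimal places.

ETc = Kc × Kp × Epan  ⇒  Kp = ETc / (Kc × Epan)
Kp = 5.07 / (1.08 × 7.0) = 5.07 / 7.560 = 0.6706

0.67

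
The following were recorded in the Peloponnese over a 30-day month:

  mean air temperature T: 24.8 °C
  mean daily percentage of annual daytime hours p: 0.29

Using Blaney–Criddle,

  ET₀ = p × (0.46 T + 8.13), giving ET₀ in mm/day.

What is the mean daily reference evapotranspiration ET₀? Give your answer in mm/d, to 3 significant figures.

5.67 mm/d

ET₀ = 0.29 × (0.46 × 24.8 + 8.13) = 0.29 × 19.538 = 5.6660 mm/d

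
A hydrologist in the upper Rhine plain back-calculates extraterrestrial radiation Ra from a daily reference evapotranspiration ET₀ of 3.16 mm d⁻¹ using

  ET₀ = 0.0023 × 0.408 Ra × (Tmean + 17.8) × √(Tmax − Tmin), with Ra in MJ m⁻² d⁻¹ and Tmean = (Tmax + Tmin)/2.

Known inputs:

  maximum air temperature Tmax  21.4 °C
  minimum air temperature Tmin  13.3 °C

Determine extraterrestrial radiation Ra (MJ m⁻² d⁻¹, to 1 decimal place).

Tmean = (21.4+13.3)/2 = 17.35 °C; ΔT = 8.1
Ra = ET₀ / [0.0023 × 0.408 × (Tmean+17.8) × √ΔT]
   = 3.16 / (0.0023 × 0.408 × 35.15 × 2.8460) = 33.662 MJ m⁻² d⁻¹

33.7 MJ m⁻² d⁻¹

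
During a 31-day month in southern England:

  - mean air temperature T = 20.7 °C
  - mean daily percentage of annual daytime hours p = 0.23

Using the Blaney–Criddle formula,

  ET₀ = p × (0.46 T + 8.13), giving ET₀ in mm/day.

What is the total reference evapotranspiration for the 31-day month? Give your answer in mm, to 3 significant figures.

ET₀ = 0.23 × (0.46 × 20.7 + 8.13) = 0.23 × 17.652 = 4.0600 mm/d
Monthly total = 4.0600 × 31 = 125.860 mm

126 mm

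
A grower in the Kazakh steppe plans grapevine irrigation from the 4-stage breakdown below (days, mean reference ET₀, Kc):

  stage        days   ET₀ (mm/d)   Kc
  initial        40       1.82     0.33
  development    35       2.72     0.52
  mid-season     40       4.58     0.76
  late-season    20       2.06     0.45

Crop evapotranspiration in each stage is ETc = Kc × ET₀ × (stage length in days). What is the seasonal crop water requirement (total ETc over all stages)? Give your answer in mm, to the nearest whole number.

initial: 0.33 × 1.82 × 40 = 24.02 mm
development: 0.52 × 2.72 × 35 = 49.50 mm
mid-season: 0.76 × 4.58 × 40 = 139.23 mm
late-season: 0.45 × 2.06 × 20 = 18.54 mm
Seasonal total = 231.29 mm

231 mm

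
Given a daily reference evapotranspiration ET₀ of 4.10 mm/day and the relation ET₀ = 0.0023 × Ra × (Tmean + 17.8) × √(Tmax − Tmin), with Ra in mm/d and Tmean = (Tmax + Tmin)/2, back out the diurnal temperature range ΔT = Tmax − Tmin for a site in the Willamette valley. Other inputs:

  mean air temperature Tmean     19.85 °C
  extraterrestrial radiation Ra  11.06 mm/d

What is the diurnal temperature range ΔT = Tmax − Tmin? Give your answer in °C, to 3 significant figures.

√ΔT = ET₀ / [0.0023 × Ra × (Tmean+17.8)] = 4.10 / (0.0023 × 11.06 × 37.65) = 4.2809
ΔT = 4.2809² = 18.326 °C

18.3 °C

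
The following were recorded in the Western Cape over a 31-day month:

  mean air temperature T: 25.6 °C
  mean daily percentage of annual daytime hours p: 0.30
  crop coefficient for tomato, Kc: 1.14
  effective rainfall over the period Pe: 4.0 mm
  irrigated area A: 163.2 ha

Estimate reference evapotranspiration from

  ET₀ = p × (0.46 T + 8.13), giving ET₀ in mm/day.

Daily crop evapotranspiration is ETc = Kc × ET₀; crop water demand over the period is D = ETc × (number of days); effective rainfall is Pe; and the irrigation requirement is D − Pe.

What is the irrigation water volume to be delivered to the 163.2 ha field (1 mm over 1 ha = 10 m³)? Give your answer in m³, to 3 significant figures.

338000 m³

ET₀ = 0.30 × (0.46 × 25.6 + 8.13) = 0.30 × 19.906 = 5.9718 mm/d
ETc = Kc × ET₀ = 1.14 × 5.9718 = 6.8079 mm/d
Crop demand D = ETc × 31 d = 6.8079 × 31 = 211.045 mm
D − Pe = 211.045 − 4.0 = 207.045 mm
Volume = 207.045 mm × 163.2 ha × 10 = 337897.4 m³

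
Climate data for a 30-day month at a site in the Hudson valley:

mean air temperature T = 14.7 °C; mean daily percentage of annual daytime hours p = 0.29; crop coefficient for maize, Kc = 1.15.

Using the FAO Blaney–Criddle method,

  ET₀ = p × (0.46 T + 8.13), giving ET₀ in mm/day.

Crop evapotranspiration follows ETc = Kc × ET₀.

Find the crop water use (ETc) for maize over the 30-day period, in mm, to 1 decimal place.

ET₀ = 0.29 × (0.46 × 14.7 + 8.13) = 0.29 × 14.892 = 4.3187 mm/d
ETc = Kc × ET₀ = 1.15 × 4.3187 = 4.9665 mm/d
Over 30 days: 4.9665 × 30 = 148.995 mm

149.0 mm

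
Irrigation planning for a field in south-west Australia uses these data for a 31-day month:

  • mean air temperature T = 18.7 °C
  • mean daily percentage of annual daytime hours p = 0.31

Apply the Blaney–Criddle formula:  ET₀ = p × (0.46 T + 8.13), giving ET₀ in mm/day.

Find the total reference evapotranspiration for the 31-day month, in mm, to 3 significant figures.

161 mm

ET₀ = 0.31 × (0.46 × 18.7 + 8.13) = 0.31 × 16.732 = 5.1869 mm/d
Monthly total = 5.1869 × 31 = 160.794 mm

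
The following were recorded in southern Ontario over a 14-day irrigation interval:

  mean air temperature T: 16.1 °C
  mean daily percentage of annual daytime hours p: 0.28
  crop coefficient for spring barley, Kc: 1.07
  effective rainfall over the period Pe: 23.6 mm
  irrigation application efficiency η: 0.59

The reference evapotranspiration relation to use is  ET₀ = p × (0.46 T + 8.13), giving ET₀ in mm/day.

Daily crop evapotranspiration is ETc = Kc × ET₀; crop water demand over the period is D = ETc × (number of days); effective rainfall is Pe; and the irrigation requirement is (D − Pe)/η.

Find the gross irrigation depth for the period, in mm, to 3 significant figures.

ET₀ = 0.28 × (0.46 × 16.1 + 8.13) = 0.28 × 15.536 = 4.3501 mm/d
ETc = Kc × ET₀ = 1.07 × 4.3501 = 4.6546 mm/d
Crop demand D = ETc × 14 d = 4.6546 × 14 = 65.164 mm
D − Pe = 65.164 − 23.6 = 41.564 mm
Gross irrigation = 41.564 / 0.59 = 70.447 mm

70.4 mm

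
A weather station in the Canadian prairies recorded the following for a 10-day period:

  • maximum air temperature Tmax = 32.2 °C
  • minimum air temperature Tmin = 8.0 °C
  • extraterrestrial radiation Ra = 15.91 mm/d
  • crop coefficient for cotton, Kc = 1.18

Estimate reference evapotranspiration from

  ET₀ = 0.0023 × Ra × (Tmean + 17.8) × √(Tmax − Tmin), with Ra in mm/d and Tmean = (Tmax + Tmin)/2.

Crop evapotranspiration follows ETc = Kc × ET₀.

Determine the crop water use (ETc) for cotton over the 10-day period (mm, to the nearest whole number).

81 mm

Tmean = (32.2 + 8.0)/2 = 20.10 °C
ET₀ = 0.0023 × 15.91 × (20.10 + 17.8) × √24.2 = 0.0023 × 15.91 × 37.90 × 4.9193 = 6.8225 mm/d
ETc = Kc × ET₀ = 1.18 × 6.8225 = 8.0506 mm/d
Over 10 days: 8.0506 × 10 = 80.506 mm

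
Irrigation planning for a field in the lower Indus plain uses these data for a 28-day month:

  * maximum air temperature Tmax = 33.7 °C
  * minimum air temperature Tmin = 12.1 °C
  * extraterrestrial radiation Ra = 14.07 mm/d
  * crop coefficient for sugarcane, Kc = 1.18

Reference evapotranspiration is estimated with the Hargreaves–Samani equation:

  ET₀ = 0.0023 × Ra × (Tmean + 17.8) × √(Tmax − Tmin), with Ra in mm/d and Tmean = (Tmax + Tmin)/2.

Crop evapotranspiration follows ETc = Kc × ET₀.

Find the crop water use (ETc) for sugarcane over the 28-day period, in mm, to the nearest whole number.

202 mm

Tmean = (33.7 + 12.1)/2 = 22.90 °C
ET₀ = 0.0023 × 14.07 × (22.90 + 17.8) × √21.6 = 0.0023 × 14.07 × 40.70 × 4.6476 = 6.1213 mm/d
ETc = Kc × ET₀ = 1.18 × 6.1213 = 7.2231 mm/d
Over 28 days: 7.2231 × 28 = 202.247 mm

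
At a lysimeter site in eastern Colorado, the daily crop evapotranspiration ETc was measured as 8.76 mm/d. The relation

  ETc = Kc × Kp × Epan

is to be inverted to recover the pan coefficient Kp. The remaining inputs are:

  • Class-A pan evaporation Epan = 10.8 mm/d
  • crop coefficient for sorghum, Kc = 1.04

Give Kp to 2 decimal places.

ETc = Kc × Kp × Epan  ⇒  Kp = ETc / (Kc × Epan)
Kp = 8.76 / (1.04 × 10.8) = 8.76 / 11.232 = 0.7799

0.78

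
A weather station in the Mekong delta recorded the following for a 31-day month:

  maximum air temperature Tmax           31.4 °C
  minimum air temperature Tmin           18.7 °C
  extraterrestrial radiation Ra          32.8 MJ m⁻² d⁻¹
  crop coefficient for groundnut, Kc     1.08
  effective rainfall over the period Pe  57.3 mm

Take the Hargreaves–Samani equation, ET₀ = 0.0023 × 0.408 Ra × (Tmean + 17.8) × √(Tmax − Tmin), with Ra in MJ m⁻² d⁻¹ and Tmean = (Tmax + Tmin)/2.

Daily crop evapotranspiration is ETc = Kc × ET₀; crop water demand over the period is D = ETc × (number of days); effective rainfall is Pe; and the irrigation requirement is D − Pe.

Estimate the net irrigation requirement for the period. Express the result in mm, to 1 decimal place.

Tmean = (31.4 + 18.7)/2 = 25.05 °C
0.408 Ra = 0.408 × 32.8 = 13.3824 mm/d equivalent
ET₀ = 0.0023 × 13.3824 × (25.05 + 17.8) × √12.7 = 0.0023 × 13.3824 × 42.85 × 3.5637 = 4.7002 mm/d
ETc = Kc × ET₀ = 1.08 × 4.7002 = 5.0762 mm/d
Crop demand D = ETc × 31 d = 5.0762 × 31 = 157.362 mm
D − Pe = 157.362 − 57.3 = 100.062 mm

100.1 mm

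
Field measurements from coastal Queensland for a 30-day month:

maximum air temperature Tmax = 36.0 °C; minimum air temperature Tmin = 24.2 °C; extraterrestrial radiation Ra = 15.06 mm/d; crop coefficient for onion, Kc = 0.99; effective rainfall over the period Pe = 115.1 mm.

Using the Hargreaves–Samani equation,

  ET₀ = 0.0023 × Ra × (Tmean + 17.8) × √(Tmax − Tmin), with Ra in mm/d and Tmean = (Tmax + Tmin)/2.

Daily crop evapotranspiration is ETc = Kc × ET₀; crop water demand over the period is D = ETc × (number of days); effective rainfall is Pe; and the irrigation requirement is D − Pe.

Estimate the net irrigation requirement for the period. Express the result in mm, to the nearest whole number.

54 mm

Tmean = (36.0 + 24.2)/2 = 30.10 °C
ET₀ = 0.0023 × 15.06 × (30.10 + 17.8) × √11.8 = 0.0023 × 15.06 × 47.90 × 3.4351 = 5.6994 mm/d
ETc = Kc × ET₀ = 0.99 × 5.6994 = 5.6424 mm/d
Crop demand D = ETc × 30 d = 5.6424 × 30 = 169.272 mm
D − Pe = 169.272 − 115.1 = 54.172 mm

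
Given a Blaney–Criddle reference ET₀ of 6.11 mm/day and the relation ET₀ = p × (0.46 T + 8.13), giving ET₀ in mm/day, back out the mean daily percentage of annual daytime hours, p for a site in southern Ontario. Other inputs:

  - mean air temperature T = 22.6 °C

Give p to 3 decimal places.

0.330

p = ET₀ / (0.46 T + 8.13) = 6.11 / (0.46 × 22.6 + 8.13) = 6.11 / 18.526 = 0.3298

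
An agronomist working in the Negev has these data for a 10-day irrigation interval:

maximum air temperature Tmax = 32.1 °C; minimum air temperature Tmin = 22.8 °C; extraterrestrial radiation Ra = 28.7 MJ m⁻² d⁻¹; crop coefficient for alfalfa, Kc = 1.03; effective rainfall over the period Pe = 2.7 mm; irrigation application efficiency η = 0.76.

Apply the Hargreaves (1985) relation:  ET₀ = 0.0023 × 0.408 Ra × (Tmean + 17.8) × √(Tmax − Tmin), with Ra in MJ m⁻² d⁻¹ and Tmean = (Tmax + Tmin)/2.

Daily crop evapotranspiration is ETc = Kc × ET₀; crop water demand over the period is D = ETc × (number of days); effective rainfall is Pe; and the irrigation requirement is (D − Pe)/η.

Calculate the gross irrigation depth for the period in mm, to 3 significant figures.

46.8 mm

Tmean = (32.1 + 22.8)/2 = 27.45 °C
0.408 Ra = 0.408 × 28.7 = 11.7096 mm/d equivalent
ET₀ = 0.0023 × 11.7096 × (27.45 + 17.8) × √9.3 = 0.0023 × 11.7096 × 45.25 × 3.0496 = 3.7165 mm/d
ETc = Kc × ET₀ = 1.03 × 3.7165 = 3.8280 mm/d
Crop demand D = ETc × 10 d = 3.8280 × 10 = 38.280 mm
D − Pe = 38.280 − 2.7 = 35.580 mm
Gross irrigation = 35.580 / 0.76 = 46.816 mm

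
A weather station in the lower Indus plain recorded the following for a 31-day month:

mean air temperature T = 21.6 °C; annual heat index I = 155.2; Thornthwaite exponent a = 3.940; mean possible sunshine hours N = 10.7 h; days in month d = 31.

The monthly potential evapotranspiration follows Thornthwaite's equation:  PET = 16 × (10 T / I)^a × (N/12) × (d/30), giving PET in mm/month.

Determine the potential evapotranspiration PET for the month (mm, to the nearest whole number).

10T/I = 10 × 21.6 / 155.2 = 1.3918
(10T/I)^a = 1.3918^3.940 = 3.6787
Uncorrected PET = 16 × 3.6787 = 58.859 mm
Correction = (N/12)(d/30) = (10.7/12)(31/30) = 0.9214
PET = 58.859 × 0.9214 = 54.233 mm/month

54 mm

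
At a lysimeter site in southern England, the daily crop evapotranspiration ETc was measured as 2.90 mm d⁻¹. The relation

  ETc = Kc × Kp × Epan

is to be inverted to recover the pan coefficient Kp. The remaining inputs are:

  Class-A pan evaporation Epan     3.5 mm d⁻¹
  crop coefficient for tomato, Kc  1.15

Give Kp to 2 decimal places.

ETc = Kc × Kp × Epan  ⇒  Kp = ETc / (Kc × Epan)
Kp = 2.90 / (1.15 × 3.5) = 2.90 / 4.025 = 0.7205

0.72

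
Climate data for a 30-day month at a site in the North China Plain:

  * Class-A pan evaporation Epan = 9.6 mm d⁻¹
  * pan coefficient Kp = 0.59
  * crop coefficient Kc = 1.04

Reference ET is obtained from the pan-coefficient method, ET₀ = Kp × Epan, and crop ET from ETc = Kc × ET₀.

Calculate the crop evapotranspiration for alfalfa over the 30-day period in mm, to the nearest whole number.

ET₀ = 0.59 × 9.6 = 5.6640 mm/d
ETc = Kc × ET₀ = 1.04 × 5.6640 = 5.8906 mm/d
Over 30 days: 5.8906 × 30 = 176.718 mm

177 mm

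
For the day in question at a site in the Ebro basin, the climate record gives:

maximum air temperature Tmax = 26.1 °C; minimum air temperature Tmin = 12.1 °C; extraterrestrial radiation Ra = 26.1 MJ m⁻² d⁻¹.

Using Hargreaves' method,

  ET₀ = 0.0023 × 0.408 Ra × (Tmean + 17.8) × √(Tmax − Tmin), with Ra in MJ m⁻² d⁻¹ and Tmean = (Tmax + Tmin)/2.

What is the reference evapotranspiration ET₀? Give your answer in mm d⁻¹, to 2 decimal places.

Tmean = (26.1 + 12.1)/2 = 19.10 °C
0.408 Ra = 0.408 × 26.1 = 10.6488 mm/d equivalent
ET₀ = 0.0023 × 10.6488 × (19.10 + 17.8) × √14.0 = 0.0023 × 10.6488 × 36.90 × 3.7417 = 3.3816 mm/d

3.38 mm d⁻¹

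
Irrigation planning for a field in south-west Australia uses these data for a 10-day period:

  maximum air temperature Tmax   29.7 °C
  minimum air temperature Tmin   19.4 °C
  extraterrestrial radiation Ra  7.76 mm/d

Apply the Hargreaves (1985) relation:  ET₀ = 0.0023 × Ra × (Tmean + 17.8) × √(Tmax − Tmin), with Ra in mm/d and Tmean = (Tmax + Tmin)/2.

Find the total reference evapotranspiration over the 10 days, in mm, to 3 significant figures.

24.3 mm

Tmean = (29.7 + 19.4)/2 = 24.55 °C
ET₀ = 0.0023 × 7.76 × (24.55 + 17.8) × √10.3 = 0.0023 × 7.76 × 42.35 × 3.2094 = 2.4259 mm/d
Over 10 days: 2.4259 × 10 = 24.259 mm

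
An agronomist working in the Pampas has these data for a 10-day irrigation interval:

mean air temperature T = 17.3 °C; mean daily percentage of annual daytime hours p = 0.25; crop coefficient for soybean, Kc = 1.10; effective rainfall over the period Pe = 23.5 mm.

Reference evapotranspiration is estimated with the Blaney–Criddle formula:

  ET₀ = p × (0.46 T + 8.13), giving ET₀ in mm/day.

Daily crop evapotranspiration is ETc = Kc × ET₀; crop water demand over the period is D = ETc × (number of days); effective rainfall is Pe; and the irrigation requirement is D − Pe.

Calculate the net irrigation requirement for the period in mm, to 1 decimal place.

ET₀ = 0.25 × (0.46 × 17.3 + 8.13) = 0.25 × 16.088 = 4.0220 mm/d
ETc = Kc × ET₀ = 1.10 × 4.0220 = 4.4242 mm/d
Crop demand D = ETc × 10 d = 4.4242 × 10 = 44.242 mm
D − Pe = 44.242 − 23.5 = 20.742 mm

20.7 mm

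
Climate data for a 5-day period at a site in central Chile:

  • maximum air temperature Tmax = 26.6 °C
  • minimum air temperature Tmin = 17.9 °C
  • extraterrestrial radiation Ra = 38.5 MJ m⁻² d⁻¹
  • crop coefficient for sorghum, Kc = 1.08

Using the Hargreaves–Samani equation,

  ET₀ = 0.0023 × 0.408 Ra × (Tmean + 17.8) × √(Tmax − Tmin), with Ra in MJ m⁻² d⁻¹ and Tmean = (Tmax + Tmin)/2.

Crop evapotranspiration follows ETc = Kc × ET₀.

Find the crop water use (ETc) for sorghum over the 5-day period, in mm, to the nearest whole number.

Tmean = (26.6 + 17.9)/2 = 22.25 °C
0.408 Ra = 0.408 × 38.5 = 15.7080 mm/d equivalent
ET₀ = 0.0023 × 15.7080 × (22.25 + 17.8) × √8.7 = 0.0023 × 15.7080 × 40.05 × 2.9496 = 4.2679 mm/d
ETc = Kc × ET₀ = 1.08 × 4.2679 = 4.6093 mm/d
Over 5 days: 4.6093 × 5 = 23.047 mm

23 mm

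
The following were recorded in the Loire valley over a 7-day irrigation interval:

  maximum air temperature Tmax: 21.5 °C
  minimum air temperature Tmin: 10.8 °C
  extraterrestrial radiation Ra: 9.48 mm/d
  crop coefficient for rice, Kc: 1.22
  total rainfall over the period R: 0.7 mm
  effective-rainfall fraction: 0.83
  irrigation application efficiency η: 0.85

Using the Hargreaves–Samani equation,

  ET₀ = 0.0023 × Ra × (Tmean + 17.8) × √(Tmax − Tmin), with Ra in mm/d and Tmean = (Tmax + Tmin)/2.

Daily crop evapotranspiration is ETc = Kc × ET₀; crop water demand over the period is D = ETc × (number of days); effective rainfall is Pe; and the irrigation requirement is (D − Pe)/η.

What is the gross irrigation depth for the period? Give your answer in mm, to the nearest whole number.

Tmean = (21.5 + 10.8)/2 = 16.15 °C
ET₀ = 0.0023 × 9.48 × (16.15 + 17.8) × √10.7 = 0.0023 × 9.48 × 33.95 × 3.2711 = 2.4214 mm/d
ETc = Kc × ET₀ = 1.22 × 2.4214 = 2.9541 mm/d
Crop demand D = ETc × 7 d = 2.9541 × 7 = 20.679 mm
Pe = 0.83 × 0.7 = 0.581 mm
D − Pe = 20.679 − 0.581 = 20.098 mm
Gross irrigation = 20.098 / 0.85 = 23.645 mm

24 mm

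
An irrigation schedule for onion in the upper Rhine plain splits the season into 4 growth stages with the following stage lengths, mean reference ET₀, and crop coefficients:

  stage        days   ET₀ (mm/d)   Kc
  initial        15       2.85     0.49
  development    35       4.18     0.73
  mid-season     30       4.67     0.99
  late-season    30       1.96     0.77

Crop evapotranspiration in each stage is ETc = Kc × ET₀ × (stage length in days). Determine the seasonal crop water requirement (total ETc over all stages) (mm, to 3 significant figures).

312 mm

initial: 0.49 × 2.85 × 15 = 20.95 mm
development: 0.73 × 4.18 × 35 = 106.80 mm
mid-season: 0.99 × 4.67 × 30 = 138.70 mm
late-season: 0.77 × 1.96 × 30 = 45.28 mm
Seasonal total = 311.73 mm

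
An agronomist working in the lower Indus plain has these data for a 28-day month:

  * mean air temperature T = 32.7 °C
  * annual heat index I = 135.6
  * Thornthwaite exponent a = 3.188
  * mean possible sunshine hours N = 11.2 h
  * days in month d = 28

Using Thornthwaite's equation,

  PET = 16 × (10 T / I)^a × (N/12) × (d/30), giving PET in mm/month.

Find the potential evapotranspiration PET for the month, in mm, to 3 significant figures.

10T/I = 10 × 32.7 / 135.6 = 2.4115
(10T/I)^a = 2.4115^3.188 = 16.5475
Uncorrected PET = 16 × 16.5475 = 264.760 mm
Correction = (N/12)(d/30) = (11.2/12)(28/30) = 0.8711
PET = 264.760 × 0.8711 = 230.632 mm/month

231 mm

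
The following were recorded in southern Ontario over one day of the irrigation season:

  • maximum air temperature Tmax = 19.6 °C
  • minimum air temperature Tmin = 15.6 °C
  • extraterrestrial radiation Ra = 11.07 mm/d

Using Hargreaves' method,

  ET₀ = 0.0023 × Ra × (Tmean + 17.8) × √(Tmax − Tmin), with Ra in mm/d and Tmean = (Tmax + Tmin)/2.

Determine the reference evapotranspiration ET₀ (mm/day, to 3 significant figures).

1.80 mm/day

Tmean = (19.6 + 15.6)/2 = 17.60 °C
ET₀ = 0.0023 × 11.07 × (17.60 + 17.8) × √4.0 = 0.0023 × 11.07 × 35.40 × 2.0000 = 1.8026 mm/d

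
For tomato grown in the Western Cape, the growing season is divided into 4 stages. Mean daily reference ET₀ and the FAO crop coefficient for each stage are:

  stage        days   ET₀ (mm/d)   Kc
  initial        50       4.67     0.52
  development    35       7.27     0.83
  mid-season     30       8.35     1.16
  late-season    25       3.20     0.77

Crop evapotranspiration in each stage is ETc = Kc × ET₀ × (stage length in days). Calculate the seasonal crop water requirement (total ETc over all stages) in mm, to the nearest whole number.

685 mm

initial: 0.52 × 4.67 × 50 = 121.42 mm
development: 0.83 × 7.27 × 35 = 211.19 mm
mid-season: 1.16 × 8.35 × 30 = 290.58 mm
late-season: 0.77 × 3.20 × 25 = 61.60 mm
Seasonal total = 684.79 mm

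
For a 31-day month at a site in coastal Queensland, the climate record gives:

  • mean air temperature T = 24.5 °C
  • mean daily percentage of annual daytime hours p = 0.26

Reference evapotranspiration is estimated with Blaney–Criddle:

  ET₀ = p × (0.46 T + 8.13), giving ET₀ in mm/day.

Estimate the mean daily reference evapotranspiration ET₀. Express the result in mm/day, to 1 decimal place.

5.0 mm/day

ET₀ = 0.26 × (0.46 × 24.5 + 8.13) = 0.26 × 19.400 = 5.0440 mm/d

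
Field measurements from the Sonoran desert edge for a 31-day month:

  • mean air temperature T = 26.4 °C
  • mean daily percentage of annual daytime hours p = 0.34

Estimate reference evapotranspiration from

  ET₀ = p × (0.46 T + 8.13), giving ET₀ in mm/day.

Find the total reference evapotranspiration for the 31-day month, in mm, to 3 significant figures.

214 mm

ET₀ = 0.34 × (0.46 × 26.4 + 8.13) = 0.34 × 20.274 = 6.8932 mm/d
Monthly total = 6.8932 × 31 = 213.689 mm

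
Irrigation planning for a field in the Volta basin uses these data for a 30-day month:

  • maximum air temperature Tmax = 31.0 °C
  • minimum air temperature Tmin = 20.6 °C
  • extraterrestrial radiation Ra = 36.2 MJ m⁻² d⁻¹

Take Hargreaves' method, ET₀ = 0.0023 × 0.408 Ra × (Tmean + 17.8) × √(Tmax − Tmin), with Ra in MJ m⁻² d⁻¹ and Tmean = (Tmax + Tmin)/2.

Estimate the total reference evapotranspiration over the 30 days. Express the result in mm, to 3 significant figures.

143 mm

Tmean = (31.0 + 20.6)/2 = 25.80 °C
0.408 Ra = 0.408 × 36.2 = 14.7696 mm/d equivalent
ET₀ = 0.0023 × 14.7696 × (25.80 + 17.8) × √10.4 = 0.0023 × 14.7696 × 43.60 × 3.2249 = 4.7764 mm/d
Over 30 days: 4.7764 × 30 = 143.292 mm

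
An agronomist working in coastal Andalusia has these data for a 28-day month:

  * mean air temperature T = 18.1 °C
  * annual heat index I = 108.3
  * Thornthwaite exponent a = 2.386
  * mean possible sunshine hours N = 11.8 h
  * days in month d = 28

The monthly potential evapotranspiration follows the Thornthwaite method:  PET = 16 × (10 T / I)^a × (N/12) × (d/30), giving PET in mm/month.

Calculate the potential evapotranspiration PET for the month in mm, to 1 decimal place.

50.0 mm

10T/I = 10 × 18.1 / 108.3 = 1.6713
(10T/I)^a = 1.6713^2.386 = 3.4057
Uncorrected PET = 16 × 3.4057 = 54.491 mm
Correction = (N/12)(d/30) = (11.8/12)(28/30) = 0.9178
PET = 54.491 × 0.9178 = 50.012 mm/month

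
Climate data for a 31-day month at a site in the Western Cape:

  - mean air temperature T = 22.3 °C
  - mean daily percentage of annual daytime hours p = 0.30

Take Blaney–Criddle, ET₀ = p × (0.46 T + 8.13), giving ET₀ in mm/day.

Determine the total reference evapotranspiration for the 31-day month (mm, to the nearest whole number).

171 mm

ET₀ = 0.30 × (0.46 × 22.3 + 8.13) = 0.30 × 18.388 = 5.5164 mm/d
Monthly total = 5.5164 × 31 = 171.008 mm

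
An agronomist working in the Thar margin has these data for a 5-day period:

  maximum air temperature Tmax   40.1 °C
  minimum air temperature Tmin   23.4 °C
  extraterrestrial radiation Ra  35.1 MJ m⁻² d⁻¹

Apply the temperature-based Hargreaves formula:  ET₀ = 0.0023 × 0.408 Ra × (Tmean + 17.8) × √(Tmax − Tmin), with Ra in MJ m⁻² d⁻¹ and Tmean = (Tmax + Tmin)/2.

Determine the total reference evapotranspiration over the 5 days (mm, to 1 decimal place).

33.3 mm

Tmean = (40.1 + 23.4)/2 = 31.75 °C
0.408 Ra = 0.408 × 35.1 = 14.3208 mm/d equivalent
ET₀ = 0.0023 × 14.3208 × (31.75 + 17.8) × √16.7 = 0.0023 × 14.3208 × 49.55 × 4.0866 = 6.6696 mm/d
Over 5 days: 6.6696 × 5 = 33.348 mm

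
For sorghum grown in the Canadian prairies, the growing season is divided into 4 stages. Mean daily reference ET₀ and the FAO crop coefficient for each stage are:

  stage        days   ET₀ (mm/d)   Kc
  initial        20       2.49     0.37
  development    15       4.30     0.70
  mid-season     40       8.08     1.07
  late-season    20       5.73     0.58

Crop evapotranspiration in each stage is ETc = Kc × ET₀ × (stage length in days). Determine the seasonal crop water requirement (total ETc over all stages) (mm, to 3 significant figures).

476 mm

initial: 0.37 × 2.49 × 20 = 18.43 mm
development: 0.70 × 4.30 × 15 = 45.15 mm
mid-season: 1.07 × 8.08 × 40 = 345.82 mm
late-season: 0.58 × 5.73 × 20 = 66.47 mm
Seasonal total = 475.87 mm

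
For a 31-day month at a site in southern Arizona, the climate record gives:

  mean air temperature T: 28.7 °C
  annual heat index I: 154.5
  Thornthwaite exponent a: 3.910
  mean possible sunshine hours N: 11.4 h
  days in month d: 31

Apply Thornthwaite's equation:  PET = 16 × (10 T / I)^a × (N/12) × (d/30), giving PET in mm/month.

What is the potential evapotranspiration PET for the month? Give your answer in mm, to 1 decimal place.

10T/I = 10 × 28.7 / 154.5 = 1.8576
(10T/I)^a = 1.8576^3.910 = 11.2617
Uncorrected PET = 16 × 11.2617 = 180.187 mm
Correction = (N/12)(d/30) = (11.4/12)(31/30) = 0.9817
PET = 180.187 × 0.9817 = 176.890 mm/month

176.9 mm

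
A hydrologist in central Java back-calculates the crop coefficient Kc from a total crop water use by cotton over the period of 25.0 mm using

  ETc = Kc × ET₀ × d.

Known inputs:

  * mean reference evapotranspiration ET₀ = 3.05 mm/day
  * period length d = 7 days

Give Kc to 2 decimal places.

1.17

ETc = Kc × ET₀ × d  ⇒  Kc = ETc / (ET₀ × d)
Kc = 25.0 / (3.05 × 7) = 25.0 / 21.35 = 1.1710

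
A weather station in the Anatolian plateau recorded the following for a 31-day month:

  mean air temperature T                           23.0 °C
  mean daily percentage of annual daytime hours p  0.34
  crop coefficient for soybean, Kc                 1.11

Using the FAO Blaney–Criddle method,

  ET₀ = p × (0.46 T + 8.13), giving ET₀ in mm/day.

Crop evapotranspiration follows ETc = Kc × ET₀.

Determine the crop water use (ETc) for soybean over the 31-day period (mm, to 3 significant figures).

219 mm

ET₀ = 0.34 × (0.46 × 23.0 + 8.13) = 0.34 × 18.710 = 6.3614 mm/d
ETc = Kc × ET₀ = 1.11 × 6.3614 = 7.0612 mm/d
Over 31 days: 7.0612 × 31 = 218.897 mm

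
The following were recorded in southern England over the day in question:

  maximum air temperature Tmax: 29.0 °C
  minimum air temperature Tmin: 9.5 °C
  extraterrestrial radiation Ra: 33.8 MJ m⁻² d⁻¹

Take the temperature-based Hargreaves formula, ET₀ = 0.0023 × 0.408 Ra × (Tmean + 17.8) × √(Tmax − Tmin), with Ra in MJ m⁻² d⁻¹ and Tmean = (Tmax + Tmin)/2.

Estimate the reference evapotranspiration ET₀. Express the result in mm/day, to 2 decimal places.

Tmean = (29.0 + 9.5)/2 = 19.25 °C
0.408 Ra = 0.408 × 33.8 = 13.7904 mm/d equivalent
ET₀ = 0.0023 × 13.7904 × (19.25 + 17.8) × √19.5 = 0.0023 × 13.7904 × 37.05 × 4.4159 = 5.1893 mm/d

5.19 mm/day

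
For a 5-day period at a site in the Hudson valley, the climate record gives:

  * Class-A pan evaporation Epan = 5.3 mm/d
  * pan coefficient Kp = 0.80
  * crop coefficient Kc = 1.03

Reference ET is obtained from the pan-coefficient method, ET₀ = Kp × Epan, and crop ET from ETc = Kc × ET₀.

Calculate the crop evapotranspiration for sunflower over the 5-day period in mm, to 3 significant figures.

ET₀ = 0.80 × 5.3 = 4.2400 mm/d
ETc = Kc × ET₀ = 1.03 × 4.2400 = 4.3672 mm/d
Over 5 days: 4.3672 × 5 = 21.836 mm

21.8 mm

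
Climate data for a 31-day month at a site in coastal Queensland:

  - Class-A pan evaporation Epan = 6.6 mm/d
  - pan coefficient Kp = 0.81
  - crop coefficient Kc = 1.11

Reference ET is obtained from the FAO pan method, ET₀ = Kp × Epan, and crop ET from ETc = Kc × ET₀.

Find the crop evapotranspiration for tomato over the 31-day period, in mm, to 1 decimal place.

184.0 mm

ET₀ = 0.81 × 6.6 = 5.3460 mm/d
ETc = Kc × ET₀ = 1.11 × 5.3460 = 5.9341 mm/d
Over 31 days: 5.9341 × 31 = 183.957 mm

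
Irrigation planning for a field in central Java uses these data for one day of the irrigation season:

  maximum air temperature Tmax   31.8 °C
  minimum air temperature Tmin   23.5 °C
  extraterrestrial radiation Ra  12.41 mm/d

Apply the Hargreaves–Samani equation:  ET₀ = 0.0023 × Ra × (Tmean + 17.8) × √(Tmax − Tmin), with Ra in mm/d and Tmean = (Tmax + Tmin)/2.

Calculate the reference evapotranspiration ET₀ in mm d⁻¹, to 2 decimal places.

Tmean = (31.8 + 23.5)/2 = 27.65 °C
ET₀ = 0.0023 × 12.41 × (27.65 + 17.8) × √8.3 = 0.0023 × 12.41 × 45.45 × 2.8810 = 3.7375 mm/d

3.74 mm d⁻¹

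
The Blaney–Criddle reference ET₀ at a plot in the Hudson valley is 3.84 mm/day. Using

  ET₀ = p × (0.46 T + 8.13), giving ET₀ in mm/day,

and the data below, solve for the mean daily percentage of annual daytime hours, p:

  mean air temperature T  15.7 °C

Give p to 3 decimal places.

p = ET₀ / (0.46 T + 8.13) = 3.84 / (0.46 × 15.7 + 8.13) = 3.84 / 15.352 = 0.2501

0.250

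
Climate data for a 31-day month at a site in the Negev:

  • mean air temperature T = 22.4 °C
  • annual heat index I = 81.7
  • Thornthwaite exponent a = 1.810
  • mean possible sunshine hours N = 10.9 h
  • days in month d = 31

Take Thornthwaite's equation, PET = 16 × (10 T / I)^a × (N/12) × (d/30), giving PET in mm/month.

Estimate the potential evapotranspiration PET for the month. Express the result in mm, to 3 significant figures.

93.2 mm

10T/I = 10 × 22.4 / 81.7 = 2.7417
(10T/I)^a = 2.7417^1.810 = 6.2061
Uncorrected PET = 16 × 6.2061 = 99.298 mm
Correction = (N/12)(d/30) = (10.9/12)(31/30) = 0.9386
PET = 99.298 × 0.9386 = 93.201 mm/month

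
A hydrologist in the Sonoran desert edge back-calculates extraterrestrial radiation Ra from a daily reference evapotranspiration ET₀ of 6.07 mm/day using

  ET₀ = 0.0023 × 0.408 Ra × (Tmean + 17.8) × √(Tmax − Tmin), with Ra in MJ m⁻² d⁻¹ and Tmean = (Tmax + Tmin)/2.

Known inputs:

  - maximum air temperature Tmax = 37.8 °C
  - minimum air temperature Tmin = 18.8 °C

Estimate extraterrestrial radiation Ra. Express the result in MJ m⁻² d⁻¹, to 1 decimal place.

Tmean = (37.8+18.8)/2 = 28.30 °C; ΔT = 19.0
Ra = ET₀ / [0.0023 × 0.408 × (Tmean+17.8) × √ΔT]
   = 6.07 / (0.0023 × 0.408 × 46.10 × 4.3589) = 32.190 MJ m⁻² d⁻¹

32.2 MJ m⁻² d⁻¹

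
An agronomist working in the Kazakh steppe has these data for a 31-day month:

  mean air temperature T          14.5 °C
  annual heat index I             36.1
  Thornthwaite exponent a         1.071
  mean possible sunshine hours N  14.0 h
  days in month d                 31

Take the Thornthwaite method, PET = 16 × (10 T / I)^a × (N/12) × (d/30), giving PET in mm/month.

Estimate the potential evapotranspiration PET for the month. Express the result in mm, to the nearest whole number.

86 mm

10T/I = 10 × 14.5 / 36.1 = 4.0166
(10T/I)^a = 4.0166^1.071 = 4.4334
Uncorrected PET = 16 × 4.4334 = 70.934 mm
Correction = (N/12)(d/30) = (14.0/12)(31/30) = 1.2056
PET = 70.934 × 1.2056 = 85.518 mm/month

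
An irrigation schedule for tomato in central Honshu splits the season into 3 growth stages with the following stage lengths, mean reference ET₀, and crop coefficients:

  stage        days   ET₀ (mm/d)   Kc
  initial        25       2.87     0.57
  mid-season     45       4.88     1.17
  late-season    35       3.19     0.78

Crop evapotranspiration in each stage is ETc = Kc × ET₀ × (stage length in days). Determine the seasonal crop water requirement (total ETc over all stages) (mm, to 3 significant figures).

385 mm

initial: 0.57 × 2.87 × 25 = 40.90 mm
mid-season: 1.17 × 4.88 × 45 = 256.93 mm
late-season: 0.78 × 3.19 × 35 = 87.09 mm
Seasonal total = 384.92 mm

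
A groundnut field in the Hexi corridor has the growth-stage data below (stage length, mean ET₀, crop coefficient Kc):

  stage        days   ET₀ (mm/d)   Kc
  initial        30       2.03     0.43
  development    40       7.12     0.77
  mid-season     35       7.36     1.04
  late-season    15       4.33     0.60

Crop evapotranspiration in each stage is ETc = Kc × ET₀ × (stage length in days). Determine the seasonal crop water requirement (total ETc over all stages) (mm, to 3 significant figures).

initial: 0.43 × 2.03 × 30 = 26.19 mm
development: 0.77 × 7.12 × 40 = 219.30 mm
mid-season: 1.04 × 7.36 × 35 = 267.90 mm
late-season: 0.60 × 4.33 × 15 = 38.97 mm
Seasonal total = 552.36 mm

552 mm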